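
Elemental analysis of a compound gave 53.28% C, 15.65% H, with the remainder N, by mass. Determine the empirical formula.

Assume 100 g: 53.28 g C, 15.65 g H, 31.07 g N.
Moles — C: 53.28 / 12.01 = 4.436 mol; H: 15.65 / 1.008 = 15.53 mol; N: 31.07 / 14.01 = 2.218 mol
Divide by the smallest (2.218 mol N): C 2.000, H 7.001, N 1.000
≈ 2:7:1 → C2H7N

C2H7N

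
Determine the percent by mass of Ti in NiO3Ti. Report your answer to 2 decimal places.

30.97%

Molar mass = 1(58.69) + 3(16.00) + 1(47.87) = 154.560 g/mol
Mass of Ti per mole = 1 × 47.87 = 47.870 g
% Ti = 47.870 / 154.560 × 100 = 30.97%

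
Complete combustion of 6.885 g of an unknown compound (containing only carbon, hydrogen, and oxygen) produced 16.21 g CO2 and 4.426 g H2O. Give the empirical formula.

C3H4O

mol C = 16.21 / 44.01 = 0.3683; mass C = 0.3683 × 12.01 = 4.424 g
mol H = 2 × (4.426 / 18.02) = 0.4912; mass H = 0.4912 × 1.008 = 0.4952 g
mass O = 6.885 − (4.919) = 1.966 g → mol O = 0.1229
Smallest is O at 0.1229 mol; normalising gives C 2.997, H 3.997, O 1.000
Ratio ≈ 3:4:1, so the empirical formula is C3H4O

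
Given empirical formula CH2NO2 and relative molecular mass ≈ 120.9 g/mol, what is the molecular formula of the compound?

Empirical-formula mass = 60.04 g/mol
n = 120.9 / 60.04 = 2.01 ≈ 2
Molecular formula = (CH2NO2)2 = C2H4N2O4

C2H4N2O4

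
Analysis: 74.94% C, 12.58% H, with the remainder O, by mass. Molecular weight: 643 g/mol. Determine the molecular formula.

Assume 100 g: 74.94 g C, 12.58 g H, 12.48 g O.
C: 74.94 g ÷ 12.01 g/mol = 6.24 mol
H: 12.58 g ÷ 1.008 g/mol = 12.48 mol
O: 12.48 g ÷ 16.00 g/mol = 0.78 mol
Ratios (÷ 0.78): C 8.000, H 16.000, O 1.000
→ C8H16O
Empirical-formula mass = 128.21 g/mol
n = 643 / 128.21 = 5.02 ≈ 5
Molecular formula = (C8H16O)×5 = C40H80O5

C40H80O5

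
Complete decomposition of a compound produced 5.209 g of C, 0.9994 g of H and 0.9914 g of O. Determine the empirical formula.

C: 5.209 g ÷ 12.01 g/mol = 0.4337 mol
H: 0.9994 g ÷ 1.008 g/mol = 0.9915 mol
O: 0.9914 g ÷ 16.00 g/mol = 0.06196 mol
Ratios (÷ 0.06196): C 7.000, H 16.001, O 1.000
→ C7H16O

C7H16O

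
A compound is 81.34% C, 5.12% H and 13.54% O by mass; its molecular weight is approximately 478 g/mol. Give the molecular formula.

C32H24O4

Assume 100 g: 81.34 g C, 5.12 g H, 13.54 g O.
Moles — C: 81.34 / 12.01 = 6.773 mol; H: 5.12 / 1.008 = 5.079 mol; O: 13.54 / 16.00 = 0.8462 mol
Divide by the smallest (0.8462 mol O): C 8.003, H 6.002, O 1.000
Ratio ≈ 8:6:1, so the empirical formula is C8H6O
Empirical-formula mass = 118.13 g/mol
n = 478 / 118.13 = 4.05 ≈ 4
Molecular formula = (C8H6O)×4 = C32H24O4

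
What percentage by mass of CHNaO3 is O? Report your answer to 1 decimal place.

57.1%

Molar mass = 1(12.01) + 1(1.008) + 1(22.99) + 3(16.00) = 84.008 g/mol
Mass of O per mole = 3 × 16.00 = 48.000 g
% O = 48.000 / 84.008 × 100 = 57.1%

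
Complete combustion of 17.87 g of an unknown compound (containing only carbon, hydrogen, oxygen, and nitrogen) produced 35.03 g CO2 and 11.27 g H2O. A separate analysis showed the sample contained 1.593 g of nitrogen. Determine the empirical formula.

mol C = 35.03 / 44.01 = 0.7960; mass C = 0.7960 × 12.01 = 9.559 g
mol H = 2 × (11.27 / 18.02) = 1.251; mass H = 1.251 × 1.008 = 1.261 g
mol N = 1.593 / 14.01 = 0.1137
mass O = 17.87 − (12.41) = 5.457 g → mol O = 0.3410
Smallest is N at 0.1137 mol; normalising gives C 7.000, H 11.001, N 1.000, O 2.999
Ratio ≈ 7:11:1:3, so the empirical formula is C7H11NO3

C7H11NO3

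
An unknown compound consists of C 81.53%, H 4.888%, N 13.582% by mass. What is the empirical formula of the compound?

C7H5N

Assume 100 g: 81.53 g C, 4.888 g H, 13.582 g N.
Moles — C: 81.53 / 12.01 = 6.789 mol; H: 4.888 / 1.008 = 4.849 mol; N: 13.582 / 14.01 = 0.9695 mol
Divide by the smallest (0.9695 mol N): C 7.002, H 5.002, N 1.000
≈ 7:5:1 → C7H5N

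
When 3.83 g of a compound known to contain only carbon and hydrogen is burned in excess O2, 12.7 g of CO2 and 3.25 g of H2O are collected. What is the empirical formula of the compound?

C4H5

mol C = 12.7 / 44.01 = 0.2886; mass C = 0.2886 × 12.01 = 3.466 g
mol H = 2 × (3.25 / 18.02) = 0.3607; mass H = 0.3607 × 1.008 = 0.3636 g
Divide by the smallest (0.2886 mol C): C 1.000, H 1.250
Multiply by 4: C 4.00, H 5.00 → C4H5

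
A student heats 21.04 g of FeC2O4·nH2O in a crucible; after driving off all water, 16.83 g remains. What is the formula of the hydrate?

Mass of water lost = 21.04 − 16.83 = 4.21 g → 4.21 / 18.02 = 0.2336 mol H2O
Molar mass of FeC2O4 = 143.87 g/mol → mol FeC2O4 = 16.83 / 143.87 = 0.117
n = 0.2336 / 0.117 = 2.00 ≈ 2 → FeC2O4·2H2O

FeC2O4·2H2O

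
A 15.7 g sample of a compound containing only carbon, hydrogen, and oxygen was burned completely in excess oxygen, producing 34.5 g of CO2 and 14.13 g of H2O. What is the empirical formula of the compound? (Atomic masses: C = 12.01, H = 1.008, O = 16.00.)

mol C = 34.5 / 44.01 = 0.7839; mass C = 0.7839 × 12.01 = 9.415 g
mol H = 2 × (14.13 / 18.02) = 1.568; mass H = 1.568 × 1.008 = 1.581 g
mass O = 15.7 − (11.00) = 4.704 g → mol O = 0.2940
Divide by the smallest (0.294 mol O): C 2.666, H 5.334, O 1.000
Scaling by 3: C 8.00, H 16.00, O 3.00 → C8H16O3

C8H16O3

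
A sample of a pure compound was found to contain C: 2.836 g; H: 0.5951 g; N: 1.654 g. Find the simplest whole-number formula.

C: 2.836 g ÷ 12.01 g/mol = 0.2361 mol
H: 0.5951 g ÷ 1.008 g/mol = 0.5904 mol
N: 1.654 g ÷ 14.01 g/mol = 0.1181 mol
Divide by the smallest (0.1181 mol N): C 2.000, H 5.001, N 1.000
Ratio ≈ 2:5:1, so the empirical formula is C2H5N

C2H5N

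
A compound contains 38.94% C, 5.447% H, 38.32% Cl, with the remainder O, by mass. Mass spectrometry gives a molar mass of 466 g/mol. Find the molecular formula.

C15H25Cl5O5

Assume 100 g: 38.94 g C, 5.447 g H, 38.32 g Cl, 17.293 g O.
C: 38.94 g ÷ 12.01 g/mol = 3.242 mol
H: 5.447 g ÷ 1.008 g/mol = 5.404 mol
Cl: 38.32 g ÷ 35.45 g/mol = 1.081 mol
O: 17.293 g ÷ 16.00 g/mol = 1.081 mol
Smallest is O at 1.081 mol; normalising gives C 3.000, H 5.000, Cl 1.000, O 1.000
Ratio ≈ 3:5:1:1, so the empirical formula is C3H5ClO
Empirical-formula mass = 92.52 g/mol
n = 466 / 92.52 = 5.04 ≈ 5
Molecular formula = (C3H5ClO)×5 = C15H25Cl5O5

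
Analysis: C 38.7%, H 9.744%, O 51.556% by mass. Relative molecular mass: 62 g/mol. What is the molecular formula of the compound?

Assume 100 g: 38.7 g C, 9.744 g H, 51.556 g O.
C: 38.7 g ÷ 12.01 g/mol = 3.222 mol
H: 9.744 g ÷ 1.008 g/mol = 9.667 mol
O: 51.556 g ÷ 16.00 g/mol = 3.222 mol
Divide by the smallest (3.222 mol O): C 1.000, H 3.000, O 1.000
Ratio ≈ 1:3:1, so the empirical formula is CH3O
Empirical-formula mass = 31.03 g/mol
n = 62 / 31.03 = 2.00 ≈ 2
Molecular formula = (CH3O)×2 = C2H6O2

C2H6O2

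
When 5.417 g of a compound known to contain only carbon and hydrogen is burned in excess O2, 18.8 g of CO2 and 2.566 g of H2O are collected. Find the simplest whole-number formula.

mol C = 18.8 / 44.01 = 0.4272; mass C = 0.4272 × 12.01 = 5.130 g
mol H = 2 × (2.566 / 18.02) = 0.2848; mass H = 0.2848 × 1.008 = 0.2871 g
Ratios (÷ 0.2848): C 1.500, H 1.000
×2: C 3.00, H 2.00 → C3H2

C3H2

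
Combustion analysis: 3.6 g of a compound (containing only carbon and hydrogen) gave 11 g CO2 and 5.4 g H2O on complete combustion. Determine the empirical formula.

C5H12

mol C = 11 / 44.01 = 0.2499; mass C = 0.2499 × 12.01 = 3.002 g
mol H = 2 × (5.4 / 18.02) = 0.5993; mass H = 0.5993 × 1.008 = 0.6041 g
Ratios (÷ 0.2499): C 1.000, H 2.398
×5: C 5.00, H 11.99 → C5H12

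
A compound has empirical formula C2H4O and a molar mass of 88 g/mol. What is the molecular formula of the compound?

Empirical-formula mass = 44.05 g/mol
n = 88 / 44.05 = 2.00 ≈ 2
Molecular formula = (C2H4O)2 = C4H8O2

C4H8O2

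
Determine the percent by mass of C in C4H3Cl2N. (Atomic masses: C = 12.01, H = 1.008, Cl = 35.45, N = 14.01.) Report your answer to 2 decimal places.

35.33%

Molar mass = 4(12.01) + 3(1.008) + 2(35.45) + 1(14.01) = 135.974 g/mol
Mass of C per mole = 4 × 12.01 = 48.040 g
% C = 48.040 / 135.974 × 100 = 35.33%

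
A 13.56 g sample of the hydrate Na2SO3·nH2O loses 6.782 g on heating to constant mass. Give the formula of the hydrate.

Mass of anhydrous Na2SO3 = 13.56 − 6.782 = 6.778 g
mol H2O = 6.782 / 18.02 = 0.3764
Molar mass of Na2SO3 = 126.05 g/mol → mol Na2SO3 = 6.778 / 126.05 = 0.05377
n = 0.3764 / 0.05377 = 7.00 ≈ 7 → Na2SO3·7H2O

Na2SO3·7H2O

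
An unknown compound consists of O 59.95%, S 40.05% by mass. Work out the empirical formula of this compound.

O3S

Assume 100 g: 59.95 g O, 40.05 g S.
O: 59.95 g ÷ 16.00 g/mol = 3.747 mol
S: 40.05 g ÷ 32.07 g/mol = 1.249 mol
Divide by the smallest (1.249 mol S): O 3.000, S 1.000
≈ 3:1 → O3S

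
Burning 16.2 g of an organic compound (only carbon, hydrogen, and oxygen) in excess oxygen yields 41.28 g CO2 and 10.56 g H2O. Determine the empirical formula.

mol C = 41.28 / 44.01 = 0.9380; mass C = 0.9380 × 12.01 = 11.27 g
mol H = 2 × (10.56 / 18.02) = 1.172; mass H = 1.172 × 1.008 = 1.181 g
mass O = 16.2 − (12.45) = 3.754 g → mol O = 0.2346
Divide by the smallest (0.2346 mol O): C 3.998, H 4.996, O 1.000
Ratio ≈ 4:5:1, so the empirical formula is C4H5O

C4H5O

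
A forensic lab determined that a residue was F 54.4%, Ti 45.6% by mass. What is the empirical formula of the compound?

F3Ti

Assume 100 g: 54.4 g F, 45.6 g Ti.
F: 54.4 g ÷ 19.00 g/mol = 2.863 mol
Ti: 45.6 g ÷ 47.87 g/mol = 0.9526 mol
Divide by the smallest (0.9526 mol Ti): F 3.006, Ti 1.000
≈ 3:1 → F3Ti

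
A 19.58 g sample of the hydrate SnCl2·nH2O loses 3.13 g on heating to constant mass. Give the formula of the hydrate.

SnCl2·2H2O

Mass of anhydrous SnCl2 = 19.58 − 3.13 = 16.45 g
mol H2O = 3.13 / 18.02 = 0.1737
Molar mass of SnCl2 = 189.61 g/mol → mol SnCl2 = 16.45 / 189.61 = 0.08676
n = 0.1737 / 0.08676 = 2.00 ≈ 2 → SnCl2·2H2O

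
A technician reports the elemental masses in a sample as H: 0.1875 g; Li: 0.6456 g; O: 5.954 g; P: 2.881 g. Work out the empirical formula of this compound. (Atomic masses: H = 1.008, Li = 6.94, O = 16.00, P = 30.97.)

H: 0.1875 g ÷ 1.008 g/mol = 0.186 mol
Li: 0.6456 g ÷ 6.94 g/mol = 0.09303 mol
O: 5.954 g ÷ 16.00 g/mol = 0.3721 mol
P: 2.881 g ÷ 30.97 g/mol = 0.09303 mol
Smallest is P at 0.09303 mol; normalising gives H 2.000, Li 1.000, O 4.000, P 1.000
≈ 2:1:4:1 → H2LiO4P

H2LiO4P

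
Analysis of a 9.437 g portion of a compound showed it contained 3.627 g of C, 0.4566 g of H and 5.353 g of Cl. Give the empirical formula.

n(C) = 3.627/12.01 = 0.302, n(H) = 0.4566/1.008 = 0.453, n(Cl) = 5.353/35.45 = 0.151
Divide by the smallest (0.151 mol Cl): C 2.000, H 3.000, Cl 1.000
→ C2H3Cl

C2H3Cl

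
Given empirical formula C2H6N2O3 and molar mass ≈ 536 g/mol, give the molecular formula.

C10H30N10O15

Empirical-formula mass = 106.09 g/mol
n = 536 / 106.09 = 5.05 ≈ 5
Molecular formula = (C2H6N2O3)5 = C10H30N10O15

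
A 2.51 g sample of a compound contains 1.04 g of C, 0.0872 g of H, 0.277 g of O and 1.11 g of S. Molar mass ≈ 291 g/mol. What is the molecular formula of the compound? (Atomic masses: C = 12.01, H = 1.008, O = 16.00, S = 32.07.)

n(C) = 1.04/12.01 = 0.08659, n(H) = 0.0872/1.008 = 0.08651, n(O) = 0.277/16.00 = 0.01731, n(S) = 1.11/32.07 = 0.03461
Ratios (÷ 0.01731): C 5.002, H 4.997, O 1.000, S 1.999
→ C5H5OS2
Empirical-formula mass = 145.23 g/mol
n = 291 / 145.23 = 2.00 ≈ 2
Molecular formula = (C5H5OS2)×2 = C10H10O2S4

C10H10O2S4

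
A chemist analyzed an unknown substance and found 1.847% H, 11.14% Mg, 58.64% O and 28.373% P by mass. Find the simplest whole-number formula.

H4MgO8P2

Assume 100 g: 1.847 g H, 11.14 g Mg, 58.64 g O, 28.373 g P.
n(H) = 1.847/1.008 = 1.832, n(Mg) = 11.14/24.31 = 0.4582, n(O) = 58.64/16.00 = 3.665, n(P) = 28.373/30.97 = 0.9161
Ratios (÷ 0.4582): H 3.999, Mg 1.000, O 7.998, P 1.999
Ratio ≈ 4:1:8:2, so the empirical formula is H4MgO8P2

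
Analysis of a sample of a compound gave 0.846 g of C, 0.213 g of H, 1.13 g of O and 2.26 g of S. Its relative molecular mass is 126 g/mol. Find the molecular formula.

Moles — C: 0.846 / 12.01 = 0.07044 mol; H: 0.213 / 1.008 = 0.2113 mol; O: 1.13 / 16.00 = 0.07062 mol; S: 2.26 / 32.07 = 0.07047 mol
Smallest is C at 0.07044 mol; normalising gives C 1.000, H 3.000, O 1.003, S 1.000
Ratio ≈ 1:3:1:1, so the empirical formula is CH3OS
Empirical-formula mass = 63.10 g/mol
n = 126 / 63.10 = 2.00 ≈ 2
Molecular formula = (CH3OS)×2 = C2H6O2S2

C2H6O2S2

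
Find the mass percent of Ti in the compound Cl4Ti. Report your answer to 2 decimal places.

25.24%

Molar mass = 4(35.45) + 1(47.87) = 189.670 g/mol
Mass of Ti per mole = 1 × 47.87 = 47.870 g
% Ti = 47.870 / 189.670 × 100 = 25.24%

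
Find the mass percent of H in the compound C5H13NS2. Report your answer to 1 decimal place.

Molar mass = 5(12.01) + 13(1.008) + 1(14.01) + 2(32.07) = 151.304 g/mol
Mass of H per mole = 13 × 1.008 = 13.104 g
% H = 13.104 / 151.304 × 100 = 8.7%

8.7%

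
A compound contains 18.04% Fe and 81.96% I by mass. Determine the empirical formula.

Assume 100 g: 18.04 g Fe, 81.96 g I.
n(Fe) = 18.04/55.85 = 0.323, n(I) = 81.96/126.90 = 0.6459
Ratios (÷ 0.323): Fe 1.000, I 2.000
Ratio ≈ 1:2, so the empirical formula is FeI2

FeI2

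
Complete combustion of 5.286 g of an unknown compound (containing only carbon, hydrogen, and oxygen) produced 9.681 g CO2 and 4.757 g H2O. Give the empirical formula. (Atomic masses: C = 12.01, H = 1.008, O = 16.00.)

mol C = 9.681 / 44.01 = 0.2200; mass C = 0.2200 × 12.01 = 2.642 g
mol H = 2 × (4.757 / 18.02) = 0.5280; mass H = 0.5280 × 1.008 = 0.5322 g
mass O = 5.286 − (3.174) = 2.112 g → mol O = 0.1320
Smallest is O at 0.132 mol; normalising gives C 1.667, H 4.000, O 1.000
Scaling by 3: C 5.00, H 12.00, O 3.00 → C5H12O3

C5H12O3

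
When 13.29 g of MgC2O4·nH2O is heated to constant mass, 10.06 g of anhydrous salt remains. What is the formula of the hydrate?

Mass of water lost = 13.29 − 10.06 = 3.23 g → 3.23 / 18.02 = 0.1792 mol H2O
Molar mass of MgC2O4 = 112.33 g/mol → mol MgC2O4 = 10.06 / 112.33 = 0.08956
n = 0.1792 / 0.08956 = 2.00 ≈ 2 → MgC2O4·2H2O

MgC2O4·2H2O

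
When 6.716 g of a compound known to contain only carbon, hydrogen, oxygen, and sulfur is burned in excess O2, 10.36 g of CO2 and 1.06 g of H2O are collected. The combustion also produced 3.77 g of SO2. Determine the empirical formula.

mol C = 10.36 / 44.01 = 0.2354; mass C = 0.2354 × 12.01 = 2.827 g
mol H = 2 × (1.06 / 18.02) = 0.1176; mass H = 0.1176 × 1.008 = 0.1186 g
mol S = 3.77 / 64.07 = 0.05884; mass S = 1.887 g
mass O = 6.716 − (4.833) = 1.883 g → mol O = 0.1177
Smallest is S at 0.05884 mol; normalising gives C 4.001, H 1.999, O 2.000, S 1.000
→ C4H2O2S

C4H2O2S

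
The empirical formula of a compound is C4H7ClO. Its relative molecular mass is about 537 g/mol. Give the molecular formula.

Empirical-formula mass = 106.55 g/mol
n = 537 / 106.55 = 5.04 ≈ 5
Molecular formula = (C4H7ClO)5 = C20H35Cl5O5

C20H35Cl5O5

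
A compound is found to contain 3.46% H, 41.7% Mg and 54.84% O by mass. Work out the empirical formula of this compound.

H2MgO2

Assume 100 g: 3.46 g H, 41.7 g Mg, 54.84 g O.
Moles — H: 3.46 / 1.008 = 3.433 mol; Mg: 41.7 / 24.31 = 1.715 mol; O: 54.84 / 16.00 = 3.428 mol
Smallest is Mg at 1.715 mol; normalising gives H 2.001, Mg 1.000, O 1.998
Ratio ≈ 2:1:2, so the empirical formula is H2MgO2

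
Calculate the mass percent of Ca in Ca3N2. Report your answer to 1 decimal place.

Molar mass = 3(40.08) + 2(14.01) = 148.260 g/mol
Mass of Ca per mole = 3 × 40.08 = 120.240 g
% Ca = 120.240 / 148.260 × 100 = 81.1%

81.1%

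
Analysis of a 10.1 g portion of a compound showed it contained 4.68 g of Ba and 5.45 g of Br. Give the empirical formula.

n(Ba) = 4.68/137.33 = 0.03408, n(Br) = 5.45/79.90 = 0.06821
Smallest is Ba at 0.03408 mol; normalising gives Ba 1.000, Br 2.002
→ BaBr2

BaBr2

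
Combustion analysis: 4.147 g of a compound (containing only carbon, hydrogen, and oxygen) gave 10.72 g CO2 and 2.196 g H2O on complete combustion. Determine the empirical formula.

C4H4O

mol C = 10.72 / 44.01 = 0.2436; mass C = 0.2436 × 12.01 = 2.925 g
mol H = 2 × (2.196 / 18.02) = 0.2437; mass H = 0.2437 × 1.008 = 0.2457 g
mass O = 4.147 − (3.171) = 0.9759 g → mol O = 0.06099
Divide by the smallest (0.06099 mol O): C 3.993, H 3.996, O 1.000
Ratio ≈ 4:4:1, so the empirical formula is C4H4O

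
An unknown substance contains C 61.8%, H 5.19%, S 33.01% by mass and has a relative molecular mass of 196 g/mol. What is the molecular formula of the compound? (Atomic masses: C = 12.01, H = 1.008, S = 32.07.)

C10H10S2

Assume 100 g: 61.8 g C, 5.19 g H, 33.01 g S.
Moles — C: 61.8 / 12.01 = 5.146 mol; H: 5.19 / 1.008 = 5.149 mol; S: 33.01 / 32.07 = 1.029 mol
Ratios (÷ 1.029): C 4.999, H 5.002, S 1.000
→ C5H5S
Empirical-formula mass = 97.16 g/mol
n = 196 / 97.16 = 2.02 ≈ 2
Molecular formula = (C5H5S)×2 = C10H10S2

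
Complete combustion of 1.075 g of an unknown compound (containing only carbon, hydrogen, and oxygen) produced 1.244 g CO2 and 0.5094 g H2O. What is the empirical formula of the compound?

mol C = 1.244 / 44.01 = 0.02827; mass C = 0.02827 × 12.01 = 0.3395 g
mol H = 2 × (0.5094 / 18.02) = 0.05654; mass H = 0.05654 × 1.008 = 0.05699 g
mass O = 1.075 − (0.3965) = 0.6785 g → mol O = 0.04241
Smallest is C at 0.02827 mol; normalising gives C 1.000, H 2.000, O 1.500
Multiply by 2: C 2.00, H 4.00, O 3.00 → C2H4O3

C2H4O3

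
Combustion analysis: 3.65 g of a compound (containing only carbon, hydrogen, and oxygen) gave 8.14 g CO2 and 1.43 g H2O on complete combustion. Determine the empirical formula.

mol C = 8.14 / 44.01 = 0.1850; mass C = 0.1850 × 12.01 = 2.221 g
mol H = 2 × (1.43 / 18.02) = 0.1587; mass H = 0.1587 × 1.008 = 0.1600 g
mass O = 3.65 − (2.381) = 1.269 g → mol O = 0.07929
Smallest is O at 0.07929 mol; normalising gives C 2.333, H 2.002, O 1.000
×3: C 7.00, H 6.00, O 3.00 → C7H6O3

C7H6O3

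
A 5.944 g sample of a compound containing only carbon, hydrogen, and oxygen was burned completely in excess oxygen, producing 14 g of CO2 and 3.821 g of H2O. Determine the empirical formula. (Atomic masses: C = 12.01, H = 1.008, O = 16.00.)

C3H4O

mol C = 14 / 44.01 = 0.3181; mass C = 0.3181 × 12.01 = 3.820 g
mol H = 2 × (3.821 / 18.02) = 0.4241; mass H = 0.4241 × 1.008 = 0.4275 g
mass O = 5.944 − (4.248) = 1.696 g → mol O = 0.1060
Smallest is O at 0.106 mol; normalising gives C 3.001, H 4.001, O 1.000
Ratio ≈ 3:4:1, so the empirical formula is C3H4O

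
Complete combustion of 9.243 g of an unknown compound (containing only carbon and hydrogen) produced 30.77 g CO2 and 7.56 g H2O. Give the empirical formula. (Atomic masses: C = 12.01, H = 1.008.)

mol C = 30.77 / 44.01 = 0.6992; mass C = 0.6992 × 12.01 = 8.397 g
mol H = 2 × (7.56 / 18.02) = 0.8391; mass H = 0.8391 × 1.008 = 0.8458 g
Smallest is C at 0.6992 mol; normalising gives C 1.000, H 1.200
Multiply by 5: C 5.00, H 6.00 → C5H6

C5H6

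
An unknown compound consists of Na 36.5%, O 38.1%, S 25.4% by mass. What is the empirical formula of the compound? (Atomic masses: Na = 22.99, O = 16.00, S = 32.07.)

Assume 100 g: 36.5 g Na, 38.1 g O, 25.4 g S.
Na: 36.5 g ÷ 22.99 g/mol = 1.588 mol
O: 38.1 g ÷ 16.00 g/mol = 2.381 mol
S: 25.4 g ÷ 32.07 g/mol = 0.792 mol
Divide by the smallest (0.792 mol S): Na 2.005, O 3.007, S 1.000
Ratio ≈ 2:3:1, so the empirical formula is Na2O3S

Na2O3S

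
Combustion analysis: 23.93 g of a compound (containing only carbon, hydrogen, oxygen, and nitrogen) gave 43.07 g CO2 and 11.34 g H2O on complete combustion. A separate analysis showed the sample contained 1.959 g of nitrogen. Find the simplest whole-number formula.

mol C = 43.07 / 44.01 = 0.9786; mass C = 0.9786 × 12.01 = 11.75 g
mol H = 2 × (11.34 / 18.02) = 1.259; mass H = 1.259 × 1.008 = 1.269 g
mol N = 1.959 / 14.01 = 0.1398
mass O = 23.93 − (14.98) = 8.949 g → mol O = 0.5593
Smallest is N at 0.1398 mol; normalising gives C 6.999, H 9.001, N 1.000, O 4.000
→ C7H9NO4

C7H9NO4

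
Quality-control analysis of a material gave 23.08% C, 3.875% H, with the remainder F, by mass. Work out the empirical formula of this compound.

Assume 100 g: 23.08 g C, 3.875 g H, 73.045 g F.
Moles — C: 23.08 / 12.01 = 1.922 mol; H: 3.875 / 1.008 = 3.844 mol; F: 73.045 / 19.00 = 3.844 mol
Divide by the smallest (1.922 mol C): C 1.000, H 2.000, F 2.001
→ CH2F2

CH2F2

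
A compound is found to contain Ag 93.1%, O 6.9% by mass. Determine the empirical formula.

Assume 100 g: 93.1 g Ag, 6.9 g O.
n(Ag) = 93.1/107.87 = 0.8631, n(O) = 6.9/16.00 = 0.4313
Ratios (÷ 0.4313): Ag 2.001, O 1.000
Ratio ≈ 2:1, so the empirical formula is Ag2O

Ag2O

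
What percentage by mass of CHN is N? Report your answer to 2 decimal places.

Molar mass = 1(12.01) + 1(1.008) + 1(14.01) = 27.028 g/mol
Mass of N per mole = 1 × 14.01 = 14.010 g
% N = 14.010 / 27.028 × 100 = 51.84%

51.84%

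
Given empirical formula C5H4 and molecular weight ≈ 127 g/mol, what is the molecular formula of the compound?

Empirical-formula mass = 64.08 g/mol
n = 127 / 64.08 = 1.98 ≈ 2
Molecular formula = (C5H4)2 = C10H8

C10H8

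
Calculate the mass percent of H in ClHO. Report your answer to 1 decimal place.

1.9%

Molar mass = 1(35.45) + 1(1.008) + 1(16.00) = 52.458 g/mol
Mass of H per mole = 1 × 1.008 = 1.008 g
% H = 1.008 / 52.458 × 100 = 1.9%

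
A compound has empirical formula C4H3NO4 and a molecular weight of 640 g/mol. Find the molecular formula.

Empirical-formula mass = 129.07 g/mol
n = 640 / 129.07 = 4.96 ≈ 5
Molecular formula = (C4H3NO4)5 = C20H15N5O20

C20H15N5O20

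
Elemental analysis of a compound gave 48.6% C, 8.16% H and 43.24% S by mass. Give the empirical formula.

C3H6S

Assume 100 g: 48.6 g C, 8.16 g H, 43.24 g S.
C: 48.6 g ÷ 12.01 g/mol = 4.047 mol
H: 8.16 g ÷ 1.008 g/mol = 8.095 mol
S: 43.24 g ÷ 32.07 g/mol = 1.348 mol
Divide by the smallest (1.348 mol S): C 3.001, H 6.004, S 1.000
Ratio ≈ 3:6:1, so the empirical formula is C3H6S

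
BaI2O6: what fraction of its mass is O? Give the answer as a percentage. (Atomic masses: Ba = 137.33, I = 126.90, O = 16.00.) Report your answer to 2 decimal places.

19.71%

Molar mass = 1(137.33) + 2(126.90) + 6(16.00) = 487.130 g/mol
Mass of O per mole = 6 × 16.00 = 96.000 g
% O = 96.000 / 487.130 × 100 = 19.71%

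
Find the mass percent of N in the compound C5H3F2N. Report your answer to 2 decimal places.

Molar mass = 5(12.01) + 3(1.008) + 2(19.00) + 1(14.01) = 115.084 g/mol
Mass of N per mole = 1 × 14.01 = 14.010 g
% N = 14.010 / 115.084 × 100 = 12.17%

12.17%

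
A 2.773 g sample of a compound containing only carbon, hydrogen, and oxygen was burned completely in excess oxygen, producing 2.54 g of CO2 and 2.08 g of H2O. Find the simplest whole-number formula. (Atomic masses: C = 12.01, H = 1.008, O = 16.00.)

mol C = 2.54 / 44.01 = 0.05771; mass C = 0.05771 × 12.01 = 0.6931 g
mol H = 2 × (2.08 / 18.02) = 0.2309; mass H = 0.2309 × 1.008 = 0.2327 g
mass O = 2.773 − (0.9258) = 1.847 g → mol O = 0.1154
Smallest is C at 0.05771 mol; normalising gives C 1.000, H 4.000, O 2.000
≈ 1:4:2 → CH4O2

CH4O2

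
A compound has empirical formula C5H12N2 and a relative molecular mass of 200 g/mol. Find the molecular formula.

Empirical-formula mass = 100.17 g/mol
n = 200 / 100.17 = 2.00 ≈ 2
Molecular formula = (C5H12N2)2 = C10H24N4

C10H24N4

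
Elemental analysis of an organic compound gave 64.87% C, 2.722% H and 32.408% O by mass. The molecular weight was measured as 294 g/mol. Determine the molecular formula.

C16H8O6

Assume 100 g: 64.87 g C, 2.722 g H, 32.408 g O.
n(C) = 64.87/12.01 = 5.401, n(H) = 2.722/1.008 = 2.7, n(O) = 32.408/16.00 = 2.026
Divide by the smallest (2.026 mol O): C 2.667, H 1.333, O 1.000
Scaling by 3: C 8.00, H 4.00, O 3.00 → C8H4O3
Empirical-formula mass = 148.11 g/mol
n = 294 / 148.11 = 1.98 ≈ 2
Molecular formula = (C8H4O3)×2 = C16H8O6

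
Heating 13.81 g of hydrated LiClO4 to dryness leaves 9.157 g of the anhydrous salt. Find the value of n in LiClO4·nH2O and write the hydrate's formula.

LiClO4·3H2O

Mass of water lost = 13.81 − 9.157 = 4.653 g → 4.653 / 18.02 = 0.2582 mol H2O
Molar mass of LiClO4 = 106.39 g/mol → mol LiClO4 = 9.157 / 106.39 = 0.08607
n = 0.2582 / 0.08607 = 3.00 ≈ 3 → LiClO4·3H2O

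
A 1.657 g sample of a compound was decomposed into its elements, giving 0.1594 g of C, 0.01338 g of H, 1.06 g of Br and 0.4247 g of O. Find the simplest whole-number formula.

CHBrO2

Moles — C: 0.1594 / 12.01 = 0.01327 mol; H: 0.01338 / 1.008 = 0.01327 mol; Br: 1.06 / 79.90 = 0.01327 mol; O: 0.4247 / 16.00 = 0.02654 mol
Divide by the smallest (0.01327 mol Br): C 1.000, H 1.001, Br 1.000, O 2.001
Ratio ≈ 1:1:1:2, so the empirical formula is CHBrO2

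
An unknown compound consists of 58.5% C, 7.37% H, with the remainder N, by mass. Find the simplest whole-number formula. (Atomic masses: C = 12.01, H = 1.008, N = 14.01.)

C2H3N

Assume 100 g: 58.5 g C, 7.37 g H, 34.13 g N.
n(C) = 58.5/12.01 = 4.871, n(H) = 7.37/1.008 = 7.312, n(N) = 34.13/14.01 = 2.436
Ratios (÷ 2.436): C 1.999, H 3.001, N 1.000
Ratio ≈ 2:3:1, so the empirical formula is C2H3N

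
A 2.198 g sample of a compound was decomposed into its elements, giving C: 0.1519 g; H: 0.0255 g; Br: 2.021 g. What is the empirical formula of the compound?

CH2Br2

n(C) = 0.1519/12.01 = 0.01265, n(H) = 0.0255/1.008 = 0.0253, n(Br) = 2.021/79.90 = 0.02529
Smallest is C at 0.01265 mol; normalising gives C 1.000, H 2.000, Br 2.000
≈ 1:2:2 → CH2Br2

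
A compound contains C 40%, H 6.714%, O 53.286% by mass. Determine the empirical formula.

Assume 100 g: 40 g C, 6.714 g H, 53.286 g O.
Moles — C: 40 / 12.01 = 3.331 mol; H: 6.714 / 1.008 = 6.661 mol; O: 53.286 / 16.00 = 3.33 mol
Smallest is O at 3.33 mol; normalising gives C 1.000, H 2.000, O 1.000
→ CH2O

CH2O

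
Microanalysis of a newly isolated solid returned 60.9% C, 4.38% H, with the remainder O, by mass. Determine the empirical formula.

C7H6O3

Assume 100 g: 60.9 g C, 4.38 g H, 34.72 g O.
C: 60.9 g ÷ 12.01 g/mol = 5.071 mol
H: 4.38 g ÷ 1.008 g/mol = 4.345 mol
O: 34.72 g ÷ 16.00 g/mol = 2.17 mol
Divide by the smallest (2.17 mol O): C 2.337, H 2.002, O 1.000
Multiply by 3: C 7.01, H 6.01, O 3.00 → C7H6O3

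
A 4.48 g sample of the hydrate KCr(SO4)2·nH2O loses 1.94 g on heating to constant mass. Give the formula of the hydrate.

Mass of anhydrous KCr(SO4)2 = 4.48 − 1.94 = 2.54 g
mol H2O = 1.94 / 18.02 = 0.1077
Molar mass of KCr(SO4)2 = 283.24 g/mol → mol KCr(SO4)2 = 2.54 / 283.24 = 0.008968
n = 0.1077 / 0.008968 = 12.01 ≈ 12 → KCr(SO4)2·12H2O

KCr(SO4)2·12H2O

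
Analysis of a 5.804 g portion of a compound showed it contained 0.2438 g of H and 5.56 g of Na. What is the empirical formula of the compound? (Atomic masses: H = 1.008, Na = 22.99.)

HNa

n(H) = 0.2438/1.008 = 0.2419, n(Na) = 5.56/22.99 = 0.2418
Smallest is Na at 0.2418 mol; normalising gives H 1.000, Na 1.000
≈ 1:1 → HNa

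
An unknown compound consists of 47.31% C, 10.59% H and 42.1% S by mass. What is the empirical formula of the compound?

Assume 100 g: 47.31 g C, 10.59 g H, 42.1 g S.
C: 47.31 g ÷ 12.01 g/mol = 3.939 mol
H: 10.59 g ÷ 1.008 g/mol = 10.51 mol
S: 42.1 g ÷ 32.07 g/mol = 1.313 mol
Smallest is S at 1.313 mol; normalising gives C 3.001, H 8.003, S 1.000
≈ 3:8:1 → C3H8S

C3H8S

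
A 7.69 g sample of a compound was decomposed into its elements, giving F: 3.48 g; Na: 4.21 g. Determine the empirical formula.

FNa

Moles — F: 3.48 / 19.00 = 0.1832 mol; Na: 4.21 / 22.99 = 0.1831 mol
Smallest is Na at 0.1831 mol; normalising gives F 1.000, Na 1.000
Ratio ≈ 1:1, so the empirical formula is FNa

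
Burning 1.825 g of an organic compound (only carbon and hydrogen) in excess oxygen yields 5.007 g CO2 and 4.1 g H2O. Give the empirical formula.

CH4

mol C = 5.007 / 44.01 = 0.1138; mass C = 0.1138 × 12.01 = 1.366 g
mol H = 2 × (4.1 / 18.02) = 0.4550; mass H = 0.4550 × 1.008 = 0.4587 g
Divide by the smallest (0.1138 mol C): C 1.000, H 4.000
≈ 1:4 → CH4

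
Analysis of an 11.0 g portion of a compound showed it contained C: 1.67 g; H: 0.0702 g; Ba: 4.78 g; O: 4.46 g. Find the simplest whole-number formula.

Moles — C: 1.67 / 12.01 = 0.1391 mol; H: 0.0702 / 1.008 = 0.06964 mol; Ba: 4.78 / 137.33 = 0.03481 mol; O: 4.46 / 16.00 = 0.2787 mol
Divide by the smallest (0.03481 mol Ba): C 3.995, H 2.001, Ba 1.000, O 8.009
→ C4H2BaO8

C4H2BaO8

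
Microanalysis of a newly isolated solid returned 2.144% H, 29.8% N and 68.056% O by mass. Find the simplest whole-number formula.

HNO2

Assume 100 g: 2.144 g H, 29.8 g N, 68.056 g O.
H: 2.144 g ÷ 1.008 g/mol = 2.127 mol
N: 29.8 g ÷ 14.01 g/mol = 2.127 mol
O: 68.056 g ÷ 16.00 g/mol = 4.253 mol
Smallest is H at 2.127 mol; normalising gives H 1.000, N 1.000, O 2.000
→ HNO2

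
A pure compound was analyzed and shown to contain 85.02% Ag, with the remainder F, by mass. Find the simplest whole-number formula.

Assume 100 g: 85.02 g Ag, 14.98 g F.
n(Ag) = 85.02/107.87 = 0.7882, n(F) = 14.98/19.00 = 0.7884
Smallest is Ag at 0.7882 mol; normalising gives Ag 1.000, F 1.000
Ratio ≈ 1:1, so the empirical formula is AgF

AgF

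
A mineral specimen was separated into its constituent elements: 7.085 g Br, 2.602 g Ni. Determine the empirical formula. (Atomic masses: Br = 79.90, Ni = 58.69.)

Br2Ni

Br: 7.085 g ÷ 79.90 g/mol = 0.08867 mol
Ni: 2.602 g ÷ 58.69 g/mol = 0.04433 mol
Smallest is Ni at 0.04433 mol; normalising gives Br 2.000, Ni 1.000
→ Br2Ni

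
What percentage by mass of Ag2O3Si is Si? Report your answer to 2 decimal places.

9.63%

Molar mass = 2(107.87) + 3(16.00) + 1(28.09) = 291.830 g/mol
Mass of Si per mole = 1 × 28.09 = 28.090 g
% Si = 28.090 / 291.830 × 100 = 9.63%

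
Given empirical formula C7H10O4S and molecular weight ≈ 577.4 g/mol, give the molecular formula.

C21H30O12S3

Empirical-formula mass = 190.22 g/mol
n = 577.4 / 190.22 = 3.04 ≈ 3
Molecular formula = (C7H10O4S)3 = C21H30O12S3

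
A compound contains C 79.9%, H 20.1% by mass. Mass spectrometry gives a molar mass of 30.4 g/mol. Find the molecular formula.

Assume 100 g: 79.9 g C, 20.1 g H.
Moles — C: 79.9 / 12.01 = 6.653 mol; H: 20.1 / 1.008 = 19.94 mol
Smallest is C at 6.653 mol; normalising gives C 1.000, H 2.997
≈ 1:3 → CH3
Empirical-formula mass = 15.03 g/mol
n = 30.4 / 15.03 = 2.02 ≈ 2
Molecular formula = (CH3)×2 = C2H6

C2H6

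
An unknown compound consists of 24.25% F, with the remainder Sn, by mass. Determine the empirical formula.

F2Sn

Assume 100 g: 24.25 g F, 75.75 g Sn.
n(F) = 24.25/19.00 = 1.276, n(Sn) = 75.75/118.71 = 0.6381
Divide by the smallest (0.6381 mol Sn): F 2.000, Sn 1.000
→ F2Sn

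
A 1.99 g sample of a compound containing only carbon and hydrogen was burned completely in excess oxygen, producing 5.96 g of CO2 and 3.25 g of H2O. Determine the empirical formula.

mol C = 5.96 / 44.01 = 0.1354; mass C = 0.1354 × 12.01 = 1.626 g
mol H = 2 × (3.25 / 18.02) = 0.3607; mass H = 0.3607 × 1.008 = 0.3636 g
Divide by the smallest (0.1354 mol C): C 1.000, H 2.664
×3: C 3.00, H 7.99 → C3H8

C3H8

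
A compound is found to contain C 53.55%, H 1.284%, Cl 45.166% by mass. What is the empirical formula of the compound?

Assume 100 g: 53.55 g C, 1.284 g H, 45.166 g Cl.
C: 53.55 g ÷ 12.01 g/mol = 4.459 mol
H: 1.284 g ÷ 1.008 g/mol = 1.274 mol
Cl: 45.166 g ÷ 35.45 g/mol = 1.274 mol
Smallest is H at 1.274 mol; normalising gives C 3.500, H 1.000, Cl 1.000
Scaling by 2: C 7.00, H 2.00, Cl 2.00 → C7H2Cl2

C7H2Cl2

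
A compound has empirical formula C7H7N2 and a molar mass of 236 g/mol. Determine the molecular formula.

C14H14N4

Empirical-formula mass = 119.15 g/mol
n = 236 / 119.15 = 1.98 ≈ 2
Molecular formula = (C7H7N2)2 = C14H14N4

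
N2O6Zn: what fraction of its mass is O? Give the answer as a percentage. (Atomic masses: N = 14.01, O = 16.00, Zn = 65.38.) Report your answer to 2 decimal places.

Molar mass = 2(14.01) + 6(16.00) + 1(65.38) = 189.400 g/mol
Mass of O per mole = 6 × 16.00 = 96.000 g
% O = 96.000 / 189.400 × 100 = 50.69%

50.69%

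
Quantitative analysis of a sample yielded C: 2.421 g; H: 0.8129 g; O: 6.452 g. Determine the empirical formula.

n(C) = 2.421/12.01 = 0.2016, n(H) = 0.8129/1.008 = 0.8064, n(O) = 6.452/16.00 = 0.4032
Divide by the smallest (0.2016 mol C): C 1.000, H 4.001, O 2.000
→ CH4O2

CH4O2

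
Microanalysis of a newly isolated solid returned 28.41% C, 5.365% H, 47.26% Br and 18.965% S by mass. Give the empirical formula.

Assume 100 g: 28.41 g C, 5.365 g H, 47.26 g Br, 18.965 g S.
Moles — C: 28.41 / 12.01 = 2.366 mol; H: 5.365 / 1.008 = 5.322 mol; Br: 47.26 / 79.90 = 0.5915 mol; S: 18.965 / 32.07 = 0.5914 mol
Smallest is S at 0.5914 mol; normalising gives C 4.000, H 9.000, Br 1.000, S 1.000
≈ 4:9:1:1 → C4H9BrS

C4H9BrS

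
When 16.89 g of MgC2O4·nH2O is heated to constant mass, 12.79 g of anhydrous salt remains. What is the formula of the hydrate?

MgC2O4·2H2O

Mass of water lost = 16.89 − 12.79 = 4.1 g → 4.1 / 18.02 = 0.2275 mol H2O
Molar mass of MgC2O4 = 112.33 g/mol → mol MgC2O4 = 12.79 / 112.33 = 0.1139
n = 0.2275 / 0.1139 = 2.00 ≈ 2 → MgC2O4·2H2O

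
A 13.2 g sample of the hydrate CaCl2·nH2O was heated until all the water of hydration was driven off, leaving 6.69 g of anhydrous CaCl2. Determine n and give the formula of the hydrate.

CaCl2·6H2O

Mass of water lost = 13.2 − 6.69 = 6.51 g → 6.51 / 18.02 = 0.3613 mol H2O
Molar mass of CaCl2 = 110.98 g/mol → mol CaCl2 = 6.69 / 110.98 = 0.06028
n = 0.3613 / 0.06028 = 5.99 ≈ 6 → CaCl2·6H2O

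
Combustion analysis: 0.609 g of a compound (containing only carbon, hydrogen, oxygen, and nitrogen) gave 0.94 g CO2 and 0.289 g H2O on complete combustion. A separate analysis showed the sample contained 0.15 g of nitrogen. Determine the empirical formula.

mol C = 0.94 / 44.01 = 0.02136; mass C = 0.02136 × 12.01 = 0.2565 g
mol H = 2 × (0.289 / 18.02) = 0.03208; mass H = 0.03208 × 1.008 = 0.03233 g
mol N = 0.15 / 14.01 = 0.01071
mass O = 0.609 − (0.4389) = 0.1701 g → mol O = 0.01063
Divide by the smallest (0.01063 mol O): C 2.008, H 3.016, N 1.007, O 1.000
Ratio ≈ 2:3:1:1, so the empirical formula is C2H3NO

C2H3NO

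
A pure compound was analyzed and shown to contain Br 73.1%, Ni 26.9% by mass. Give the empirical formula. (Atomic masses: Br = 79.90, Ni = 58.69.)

Br2Ni

Assume 100 g: 73.1 g Br, 26.9 g Ni.
n(Br) = 73.1/79.90 = 0.9149, n(Ni) = 26.9/58.69 = 0.4583
Divide by the smallest (0.4583 mol Ni): Br 1.996, Ni 1.000
→ Br2Ni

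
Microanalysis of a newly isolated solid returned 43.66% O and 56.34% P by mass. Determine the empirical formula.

O3P2

Assume 100 g: 43.66 g O, 56.34 g P.
n(O) = 43.66/16.00 = 2.729, n(P) = 56.34/30.97 = 1.819
Ratios (÷ 1.819): O 1.500, P 1.000
×2: O 3.00, P 2.00 → O3P2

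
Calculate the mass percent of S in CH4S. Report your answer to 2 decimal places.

Molar mass = 1(12.01) + 4(1.008) + 1(32.07) = 48.112 g/mol
Mass of S per mole = 1 × 32.07 = 32.070 g
% S = 32.070 / 48.112 × 100 = 66.66%

66.66%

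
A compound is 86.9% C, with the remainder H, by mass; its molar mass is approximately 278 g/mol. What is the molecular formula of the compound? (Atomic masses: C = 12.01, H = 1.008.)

Assume 100 g: 86.9 g C, 13.1 g H.
C: 86.9 g ÷ 12.01 g/mol = 7.236 mol
H: 13.1 g ÷ 1.008 g/mol = 13 mol
Smallest is C at 7.236 mol; normalising gives C 1.000, H 1.796
Multiply by 5: C 5.00, H 8.98 → C5H9
Empirical-formula mass = 69.12 g/mol
n = 278 / 69.12 = 4.02 ≈ 4
Molecular formula = (C5H9)×4 = C20H36

C20H36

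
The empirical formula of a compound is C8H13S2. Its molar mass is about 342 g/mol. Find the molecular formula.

Empirical-formula mass = 173.32 g/mol
n = 342 / 173.32 = 1.97 ≈ 2
Molecular formula = (C8H13S2)2 = C16H26S4

C16H26S4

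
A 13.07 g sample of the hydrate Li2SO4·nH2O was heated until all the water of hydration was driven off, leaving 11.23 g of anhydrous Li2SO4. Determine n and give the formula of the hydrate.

Li2SO4·H2O

Mass of water lost = 13.07 − 11.23 = 1.84 g → 1.84 / 18.02 = 0.1021 mol H2O
Molar mass of Li2SO4 = 109.95 g/mol → mol Li2SO4 = 11.23 / 109.95 = 0.1021
n = 0.1021 / 0.1021 = 1.00 ≈ 1 → Li2SO4·H2O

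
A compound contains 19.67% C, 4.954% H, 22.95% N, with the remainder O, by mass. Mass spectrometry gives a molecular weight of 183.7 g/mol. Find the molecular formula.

C3H9N3O6

Assume 100 g: 19.67 g C, 4.954 g H, 22.95 g N, 52.426 g O.
n(C) = 19.67/12.01 = 1.638, n(H) = 4.954/1.008 = 4.915, n(N) = 22.95/14.01 = 1.638, n(O) = 52.426/16.00 = 3.277
Divide by the smallest (1.638 mol C): C 1.000, H 3.001, N 1.000, O 2.001
≈ 1:3:1:2 → CH3NO2
Empirical-formula mass = 61.04 g/mol
n = 183.7 / 61.04 = 3.01 ≈ 3
Molecular formula = (CH3NO2)×3 = C3H9N3O6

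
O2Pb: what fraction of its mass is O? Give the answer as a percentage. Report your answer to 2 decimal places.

Molar mass = 2(16.00) + 1(207.2) = 239.200 g/mol
Mass of O per mole = 2 × 16.00 = 32.000 g
% O = 32.000 / 239.200 × 100 = 13.38%

13.38%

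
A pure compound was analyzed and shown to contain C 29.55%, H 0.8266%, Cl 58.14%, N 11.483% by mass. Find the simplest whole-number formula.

C3HCl2N

Assume 100 g: 29.55 g C, 0.8266 g H, 58.14 g Cl, 11.483 g N.
n(C) = 29.55/12.01 = 2.46, n(H) = 0.8266/1.008 = 0.82, n(Cl) = 58.14/35.45 = 1.64, n(N) = 11.483/14.01 = 0.8196
Smallest is N at 0.8196 mol; normalising gives C 3.002, H 1.001, Cl 2.001, N 1.000
→ C3HCl2N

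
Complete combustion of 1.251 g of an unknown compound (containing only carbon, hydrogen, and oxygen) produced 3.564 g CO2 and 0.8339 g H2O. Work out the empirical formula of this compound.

C7H8O

mol C = 3.564 / 44.01 = 0.08098; mass C = 0.08098 × 12.01 = 0.9726 g
mol H = 2 × (0.8339 / 18.02) = 0.09255; mass H = 0.09255 × 1.008 = 0.09329 g
mass O = 1.251 − (1.066) = 0.1851 g → mol O = 0.01157
Smallest is O at 0.01157 mol; normalising gives C 6.999, H 7.999, O 1.000
≈ 7:8:1 → C7H8O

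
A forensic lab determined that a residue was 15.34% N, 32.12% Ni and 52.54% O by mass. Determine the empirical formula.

Assume 100 g: 15.34 g N, 32.12 g Ni, 52.54 g O.
N: 15.34 g ÷ 14.01 g/mol = 1.095 mol
Ni: 32.12 g ÷ 58.69 g/mol = 0.5473 mol
O: 52.54 g ÷ 16.00 g/mol = 3.284 mol
Ratios (÷ 0.5473): N 2.001, Ni 1.000, O 6.000
→ N2NiO6

N2NiO6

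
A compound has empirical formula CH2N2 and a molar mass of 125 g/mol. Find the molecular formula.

Empirical-formula mass = 42.05 g/mol
n = 125 / 42.05 = 2.97 ≈ 3
Molecular formula = (CH2N2)3 = C3H6N6

C3H6N6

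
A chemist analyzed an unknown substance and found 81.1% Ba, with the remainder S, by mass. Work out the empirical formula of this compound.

Assume 100 g: 81.1 g Ba, 18.9 g S.
Ba: 81.1 g ÷ 137.33 g/mol = 0.5905 mol
S: 18.9 g ÷ 32.07 g/mol = 0.5893 mol
Smallest is S at 0.5893 mol; normalising gives Ba 1.002, S 1.000
→ BaS

BaS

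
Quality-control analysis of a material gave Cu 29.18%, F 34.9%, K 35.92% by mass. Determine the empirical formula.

Assume 100 g: 29.18 g Cu, 34.9 g F, 35.92 g K.
n(Cu) = 29.18/63.55 = 0.4592, n(F) = 34.9/19.00 = 1.837, n(K) = 35.92/39.10 = 0.9187
Smallest is Cu at 0.4592 mol; normalising gives Cu 1.000, F 4.000, K 2.001
≈ 1:4:2 → CuF4K2

CuF4K2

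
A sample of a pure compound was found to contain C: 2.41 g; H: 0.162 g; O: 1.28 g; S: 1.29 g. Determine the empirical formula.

Moles — C: 2.41 / 12.01 = 0.2007 mol; H: 0.162 / 1.008 = 0.1607 mol; O: 1.28 / 16.00 = 0.08 mol; S: 1.29 / 32.07 = 0.04022 mol
Divide by the smallest (0.04022 mol S): C 4.989, H 3.995, O 1.989, S 1.000
→ C5H4O2S

C5H4O2S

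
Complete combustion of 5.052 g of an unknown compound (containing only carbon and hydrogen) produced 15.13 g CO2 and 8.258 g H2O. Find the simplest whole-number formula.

C3H8

mol C = 15.13 / 44.01 = 0.3438; mass C = 0.3438 × 12.01 = 4.129 g
mol H = 2 × (8.258 / 18.02) = 0.9165; mass H = 0.9165 × 1.008 = 0.9239 g
Ratios (÷ 0.3438): C 1.000, H 2.666
Scaling by 3: C 3.00, H 8.00 → C3H8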